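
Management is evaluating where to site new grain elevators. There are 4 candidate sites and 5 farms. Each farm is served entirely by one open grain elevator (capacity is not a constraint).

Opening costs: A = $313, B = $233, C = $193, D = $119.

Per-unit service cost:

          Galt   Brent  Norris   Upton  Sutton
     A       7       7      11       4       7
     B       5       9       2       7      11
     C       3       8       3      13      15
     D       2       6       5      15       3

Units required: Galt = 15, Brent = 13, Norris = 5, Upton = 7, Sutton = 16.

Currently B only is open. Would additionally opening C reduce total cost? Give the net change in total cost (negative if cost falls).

No — net change +150 (cost rises by 150).

Current service cost with {B}: 427.
Adding C: each farm re-picks its cheapest; new service cost 384, saving 43.
Extra fixed cost: 193. Net change = 193 − 43 = 150.
(Totals: 660 → 810.)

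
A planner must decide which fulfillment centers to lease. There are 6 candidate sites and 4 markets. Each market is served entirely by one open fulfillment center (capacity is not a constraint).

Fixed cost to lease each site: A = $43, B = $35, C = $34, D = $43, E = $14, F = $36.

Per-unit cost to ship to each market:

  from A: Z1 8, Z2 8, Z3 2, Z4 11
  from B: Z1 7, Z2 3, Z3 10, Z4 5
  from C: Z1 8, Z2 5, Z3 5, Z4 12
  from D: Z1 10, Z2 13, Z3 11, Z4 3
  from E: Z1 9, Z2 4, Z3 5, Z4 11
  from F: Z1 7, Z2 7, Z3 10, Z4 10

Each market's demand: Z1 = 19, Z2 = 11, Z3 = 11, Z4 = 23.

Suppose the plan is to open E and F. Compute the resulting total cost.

Total cost: 512

Each market is assigned to its cheapest site among the open ones.
{E, F}: Z1→F 7·19=133, Z2→E 4·11=44, Z3→E 5·11=55, Z4→F 10·23=230. Service 462; fixed 50; total 512.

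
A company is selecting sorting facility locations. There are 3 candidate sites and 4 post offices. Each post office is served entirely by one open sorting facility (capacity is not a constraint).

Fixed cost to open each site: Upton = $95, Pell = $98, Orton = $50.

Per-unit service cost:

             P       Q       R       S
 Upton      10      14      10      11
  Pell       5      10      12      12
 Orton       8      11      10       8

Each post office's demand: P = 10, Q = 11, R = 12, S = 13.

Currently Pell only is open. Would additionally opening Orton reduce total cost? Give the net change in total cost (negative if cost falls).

Yes — net change −26 (cost falls by 26).

Current service cost with {Pell}: 460.
Adding Orton: each post office re-picks its cheapest; new service cost 384, saving 76.
Extra fixed cost: 50. Net change = 50 − 76 = -26.
(Totals: 558 → 532.)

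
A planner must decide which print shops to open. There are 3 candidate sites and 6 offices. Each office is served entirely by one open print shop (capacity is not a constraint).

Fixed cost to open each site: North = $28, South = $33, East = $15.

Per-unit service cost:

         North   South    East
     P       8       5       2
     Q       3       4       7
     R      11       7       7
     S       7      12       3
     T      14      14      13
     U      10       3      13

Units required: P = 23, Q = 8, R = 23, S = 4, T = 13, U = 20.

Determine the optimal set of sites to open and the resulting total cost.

For any fixed open set, each office goes to its cheapest open site; total = fixed + service.
{South, East}: P→East 2·23=46, Q→South 4·8=32, R→South 7·23=161, S→East 3·4=12, T→East 13·13=169, U→South 3·20=60. Service 480; fixed 48; total 528.
{North, South, East}: P→East 2·23=46, Q→North 3·8=24, R→South 7·23=161, S→East 3·4=12, T→East 13·13=169, U→South 3·20=60. Service 472; fixed 76; total 548.
{North, South}: P→South 5·23=115, Q→North 3·8=24, R→South 7·23=161, S→North 7·4=28, T→North 14·13=182, U→South 3·20=60. Service 570; fixed 61; total 631.
{East}: P→East 2·23=46, Q→East 7·8=56, R→East 7·23=161, S→East 3·4=12, T→East 13·13=169, U→East 13·20=260. Service 704; fixed 15; total 719.
(All 7 nonempty subsets were checked; South and East is lowest.)

Open South and East; minimum total cost 528.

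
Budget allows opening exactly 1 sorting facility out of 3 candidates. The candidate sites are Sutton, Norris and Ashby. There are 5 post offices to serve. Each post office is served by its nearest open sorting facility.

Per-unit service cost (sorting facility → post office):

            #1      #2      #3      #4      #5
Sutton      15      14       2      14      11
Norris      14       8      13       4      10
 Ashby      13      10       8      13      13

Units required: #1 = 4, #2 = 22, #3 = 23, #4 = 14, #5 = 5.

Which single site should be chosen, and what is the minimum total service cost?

With exactly 1 open, each post office uses its cheapest among the chosen.
{Norris}: #1→Norris 14·4=56, #2→Norris 8·22=176, #3→Norris 13·23=299, #4→Norris 4·14=56, #5→Norris 10·5=50. Service cost 637.
{Sutton}: service cost 665
{Ashby}: service cost 703
Among all 3 size-1 choices, {Norris} is lowest.

Choose Norris only; total service cost 637.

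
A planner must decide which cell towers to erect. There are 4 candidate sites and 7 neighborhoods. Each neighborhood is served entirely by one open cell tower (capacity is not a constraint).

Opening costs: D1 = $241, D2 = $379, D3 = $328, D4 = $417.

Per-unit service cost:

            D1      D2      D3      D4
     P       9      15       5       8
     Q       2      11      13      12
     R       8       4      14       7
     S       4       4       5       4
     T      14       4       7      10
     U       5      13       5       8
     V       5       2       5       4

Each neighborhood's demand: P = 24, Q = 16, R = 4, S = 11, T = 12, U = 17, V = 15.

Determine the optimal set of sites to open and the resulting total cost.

For any fixed open set, each neighborhood goes to its cheapest open site; total = fixed + service.
{D1}: P→D1 9·24=216, Q→D1 2·16=32, R→D1 8·4=32, S→D1 4·11=44, T→D1 14·12=168, U→D1 5·17=85, V→D1 5·15=75. Service 652; fixed 241; total 893.
{D3}: service 683 + fixed 328 = 1011
{D1, D3}: service 472 + fixed 569 = 1041
{D1, D2, D3, D4}: service 375 + fixed 1365 = 1740
No other subset beats 893.

Open D1 only; minimum total cost 893.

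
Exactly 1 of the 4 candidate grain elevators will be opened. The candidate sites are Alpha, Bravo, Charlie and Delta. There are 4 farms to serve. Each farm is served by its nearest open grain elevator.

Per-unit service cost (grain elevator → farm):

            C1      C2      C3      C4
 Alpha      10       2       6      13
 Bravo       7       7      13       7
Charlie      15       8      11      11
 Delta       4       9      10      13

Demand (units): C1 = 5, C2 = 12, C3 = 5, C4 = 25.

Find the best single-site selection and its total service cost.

With exactly 1 open, each farm uses its cheapest among the chosen.
{Bravo}: C1→Bravo 7·5=35, C2→Bravo 7·12=84, C3→Bravo 13·5=65, C4→Bravo 7·25=175. Service cost 359.
{Alpha}: service cost 429
{Charlie}: service cost 501
Among all 4 size-1 choices, {Bravo} is lowest.

Choose Bravo only; total service cost 359.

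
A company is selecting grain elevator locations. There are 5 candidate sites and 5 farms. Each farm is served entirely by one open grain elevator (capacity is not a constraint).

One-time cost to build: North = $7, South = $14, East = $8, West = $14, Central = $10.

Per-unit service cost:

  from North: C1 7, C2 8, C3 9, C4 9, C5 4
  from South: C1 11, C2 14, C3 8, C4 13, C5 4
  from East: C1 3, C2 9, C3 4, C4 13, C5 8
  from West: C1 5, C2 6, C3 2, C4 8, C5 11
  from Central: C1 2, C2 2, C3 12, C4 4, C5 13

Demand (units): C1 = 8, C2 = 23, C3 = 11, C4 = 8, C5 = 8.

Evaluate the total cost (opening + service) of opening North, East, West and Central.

Total cost: 187

Each farm is assigned to its cheapest site among the open ones.
{North, East, West, Central}: C1→Central 2·8=16, C2→Central 2·23=46, C3→West 2·11=22, C4→Central 4·8=32, C5→North 4·8=32. Service 148; fixed 39; total 187.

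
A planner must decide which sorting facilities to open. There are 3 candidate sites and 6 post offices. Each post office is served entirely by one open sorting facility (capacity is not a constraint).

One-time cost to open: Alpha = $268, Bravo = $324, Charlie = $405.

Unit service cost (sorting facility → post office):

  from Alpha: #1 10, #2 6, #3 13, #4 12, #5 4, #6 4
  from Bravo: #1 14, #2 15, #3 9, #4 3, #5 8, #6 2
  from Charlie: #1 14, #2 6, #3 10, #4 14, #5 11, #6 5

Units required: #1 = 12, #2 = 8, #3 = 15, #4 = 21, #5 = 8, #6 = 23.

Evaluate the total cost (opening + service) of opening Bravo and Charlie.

Each post office is assigned to its cheapest site among the open ones.
{Bravo, Charlie}: #1→Bravo 14·12=168, #2→Charlie 6·8=48, #3→Bravo 9·15=135, #4→Bravo 3·21=63, #5→Bravo 8·8=64, #6→Bravo 2·23=46. Service 524; fixed 729; total 1253.

Total cost: 1253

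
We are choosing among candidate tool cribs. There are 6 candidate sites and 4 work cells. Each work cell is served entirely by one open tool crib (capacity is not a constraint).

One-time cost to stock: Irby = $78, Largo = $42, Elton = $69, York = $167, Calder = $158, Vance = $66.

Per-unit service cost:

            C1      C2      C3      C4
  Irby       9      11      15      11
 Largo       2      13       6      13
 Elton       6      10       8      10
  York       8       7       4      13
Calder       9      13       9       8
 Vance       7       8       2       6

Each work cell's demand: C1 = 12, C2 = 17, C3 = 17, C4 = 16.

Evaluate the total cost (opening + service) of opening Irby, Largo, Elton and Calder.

Each work cell is assigned to its cheapest site among the open ones.
{Irby, Largo, Elton, Calder}: C1→Largo 2·12=24, C2→Elton 10·17=170, C3→Largo 6·17=102, C4→Calder 8·16=128. Service 424; fixed 347; total 771.

Total cost: 771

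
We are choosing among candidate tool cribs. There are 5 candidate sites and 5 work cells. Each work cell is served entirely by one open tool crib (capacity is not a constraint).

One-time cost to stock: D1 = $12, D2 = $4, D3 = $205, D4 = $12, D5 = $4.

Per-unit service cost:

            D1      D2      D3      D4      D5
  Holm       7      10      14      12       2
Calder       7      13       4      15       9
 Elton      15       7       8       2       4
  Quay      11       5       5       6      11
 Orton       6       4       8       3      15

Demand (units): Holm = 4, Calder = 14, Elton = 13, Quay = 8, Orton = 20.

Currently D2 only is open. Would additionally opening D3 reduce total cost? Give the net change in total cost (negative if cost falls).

No — net change +79 (cost rises by 79).

Current service cost with {D2}: 433.
Adding D3: each work cell re-picks its cheapest; new service cost 307, saving 126.
Extra fixed cost: 205. Net change = 205 − 126 = 79.
(Totals: 437 → 516.)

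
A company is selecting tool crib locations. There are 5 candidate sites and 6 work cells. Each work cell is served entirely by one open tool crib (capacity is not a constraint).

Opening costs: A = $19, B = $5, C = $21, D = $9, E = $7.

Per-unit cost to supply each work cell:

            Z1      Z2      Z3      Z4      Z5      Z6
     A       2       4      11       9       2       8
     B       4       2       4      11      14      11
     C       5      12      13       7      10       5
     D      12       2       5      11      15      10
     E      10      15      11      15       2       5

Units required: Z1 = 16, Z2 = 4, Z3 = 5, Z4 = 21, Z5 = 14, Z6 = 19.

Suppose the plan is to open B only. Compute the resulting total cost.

Each work cell is assigned to its cheapest site among the open ones.
{B}: Z1→B 4·16=64, Z2→B 2·4=8, Z3→B 4·5=20, Z4→B 11·21=231, Z5→B 14·14=196, Z6→B 11·19=209. Service 728; fixed 5; total 733.

Total cost: 733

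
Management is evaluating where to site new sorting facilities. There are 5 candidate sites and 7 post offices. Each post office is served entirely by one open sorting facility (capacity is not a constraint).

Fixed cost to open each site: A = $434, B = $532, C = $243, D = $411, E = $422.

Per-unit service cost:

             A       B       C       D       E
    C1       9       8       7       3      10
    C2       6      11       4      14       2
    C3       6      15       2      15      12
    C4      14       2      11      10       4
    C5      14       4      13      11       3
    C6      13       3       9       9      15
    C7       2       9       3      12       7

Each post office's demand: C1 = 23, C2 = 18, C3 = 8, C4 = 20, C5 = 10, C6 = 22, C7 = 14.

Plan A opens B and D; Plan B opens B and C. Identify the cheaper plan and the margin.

Plan B is cheaper by 390.

Plan A: {B, D}: C1→D 3·23=69, C2→B 11·18=198, C3→B 15·8=120, C4→B 2·20=40, C5→B 4·10=40, C6→B 3·22=66, C7→B 9·14=126. Service 659; fixed 943; total 1602.
Plan B: {B, C}: C1→C 7·23=161, C2→C 4·18=72, C3→C 2·8=16, C4→B 2·20=40, C5→B 4·10=40, C6→B 3·22=66, C7→C 3·14=42. Service 437; fixed 775; total 1212.
Difference: |1602 − 1212| = 390.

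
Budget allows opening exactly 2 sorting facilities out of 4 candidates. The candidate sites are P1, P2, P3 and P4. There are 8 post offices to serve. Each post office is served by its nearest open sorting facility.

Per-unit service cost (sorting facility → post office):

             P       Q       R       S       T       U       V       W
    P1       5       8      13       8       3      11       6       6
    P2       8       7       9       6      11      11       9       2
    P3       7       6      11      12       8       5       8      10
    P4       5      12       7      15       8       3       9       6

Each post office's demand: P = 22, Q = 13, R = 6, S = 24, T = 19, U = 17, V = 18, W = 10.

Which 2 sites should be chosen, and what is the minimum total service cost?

With exactly 2 open, each post office uses its cheapest among the chosen.
{P1, P4}: P→P1 5·22=110, Q→P1 8·13=104, R→P4 7·6=42, S→P1 8·24=192, T→P1 3·19=57, U→P4 3·17=51, V→P1 6·18=108, W→P1 6·10=60. Service cost 724.
{P1, P3}: service cost 756
{P1, P2}: service cost 771
Among all 6 size-2 choices, {P1, P4} is lowest.

Choose P1 and P4; total service cost 724.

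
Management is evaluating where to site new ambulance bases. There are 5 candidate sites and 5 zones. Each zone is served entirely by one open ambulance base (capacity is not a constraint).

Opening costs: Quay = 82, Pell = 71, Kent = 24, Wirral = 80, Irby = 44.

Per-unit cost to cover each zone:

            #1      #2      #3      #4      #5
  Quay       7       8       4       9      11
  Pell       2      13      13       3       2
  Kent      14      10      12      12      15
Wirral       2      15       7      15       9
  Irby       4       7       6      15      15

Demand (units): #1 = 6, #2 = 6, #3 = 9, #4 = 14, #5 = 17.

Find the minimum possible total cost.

Minimum total cost: 299

For any fixed open set, each zone goes to its cheapest open site; total = fixed + service.
{Pell, Irby}: #1→Pell 2·6=12, #2→Irby 7·6=42, #3→Irby 6·9=54, #4→Pell 3·14=42, #5→Pell 2·17=34. Service 184; fixed 115; total 299.
{Pell, Kent, Irby}: service 184 + fixed 139 = 323
{Quay, Pell}: service 172 + fixed 153 = 325
{Quay, Pell, Kent, Wirral, Irby}: service 166 + fixed 301 = 467
No other subset beats 299.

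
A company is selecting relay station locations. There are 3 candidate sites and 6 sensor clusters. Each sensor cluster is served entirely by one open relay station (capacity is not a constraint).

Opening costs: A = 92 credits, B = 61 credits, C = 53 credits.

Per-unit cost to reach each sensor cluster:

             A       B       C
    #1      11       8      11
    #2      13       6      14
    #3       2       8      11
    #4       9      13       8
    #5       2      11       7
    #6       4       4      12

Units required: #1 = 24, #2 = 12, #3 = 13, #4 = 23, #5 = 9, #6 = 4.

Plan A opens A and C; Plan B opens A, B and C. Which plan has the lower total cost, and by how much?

Plan A: {A, C}: #1→A 11·24=264, #2→A 13·12=156, #3→A 2·13=26, #4→C 8·23=184, #5→A 2·9=18, #6→A 4·4=16. Service 664; fixed 145; total 809.
Plan B: {A, B, C}: #1→B 8·24=192, #2→B 6·12=72, #3→A 2·13=26, #4→C 8·23=184, #5→A 2·9=18, #6→A 4·4=16. Service 508; fixed 206; total 714.
Difference: |809 − 714| = 95.

Plan B is cheaper by 95.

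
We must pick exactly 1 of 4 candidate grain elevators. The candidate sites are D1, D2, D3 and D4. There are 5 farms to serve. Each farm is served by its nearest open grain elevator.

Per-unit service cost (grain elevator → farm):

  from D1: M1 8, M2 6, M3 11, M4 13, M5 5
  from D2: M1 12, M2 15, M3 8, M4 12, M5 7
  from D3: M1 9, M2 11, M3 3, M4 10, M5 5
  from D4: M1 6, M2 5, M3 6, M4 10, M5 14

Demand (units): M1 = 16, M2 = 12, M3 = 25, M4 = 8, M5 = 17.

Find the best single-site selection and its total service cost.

Choose D3 only; total service cost 516.

With exactly 1 open, each farm uses its cheapest among the chosen.
{D3}: M1→D3 9·16=144, M2→D3 11·12=132, M3→D3 3·25=75, M4→D3 10·8=80, M5→D3 5·17=85. Service cost 516.
{D4}: service cost 624
{D1}: service cost 664
Among all 4 size-1 choices, {D3} is lowest.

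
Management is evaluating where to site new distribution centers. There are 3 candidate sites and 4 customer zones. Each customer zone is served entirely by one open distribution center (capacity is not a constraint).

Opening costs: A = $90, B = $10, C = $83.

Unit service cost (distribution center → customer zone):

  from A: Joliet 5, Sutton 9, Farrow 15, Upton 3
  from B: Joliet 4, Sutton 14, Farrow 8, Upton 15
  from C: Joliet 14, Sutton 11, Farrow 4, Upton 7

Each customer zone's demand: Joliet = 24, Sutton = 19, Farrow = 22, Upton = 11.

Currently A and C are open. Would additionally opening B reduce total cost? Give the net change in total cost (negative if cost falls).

Current service cost with {A, C}: 412.
Adding B: each customer zone re-picks its cheapest; new service cost 388, saving 24.
Extra fixed cost: 10. Net change = 10 − 24 = -14.
(Totals: 585 → 571.)

Yes — net change −14 (cost falls by 14).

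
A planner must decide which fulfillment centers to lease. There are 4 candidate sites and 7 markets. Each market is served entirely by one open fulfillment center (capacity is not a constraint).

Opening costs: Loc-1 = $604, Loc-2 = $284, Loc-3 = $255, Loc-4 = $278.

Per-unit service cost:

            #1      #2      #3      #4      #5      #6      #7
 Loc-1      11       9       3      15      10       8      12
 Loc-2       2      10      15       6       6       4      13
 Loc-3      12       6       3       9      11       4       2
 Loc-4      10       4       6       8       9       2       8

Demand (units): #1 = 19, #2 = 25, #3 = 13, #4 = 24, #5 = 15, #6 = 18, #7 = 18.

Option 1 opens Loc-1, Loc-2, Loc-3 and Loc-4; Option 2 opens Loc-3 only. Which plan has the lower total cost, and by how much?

Option 1: {Loc-1, Loc-2, Loc-3, Loc-4}: #1→Loc-2 2·19=38, #2→Loc-4 4·25=100, #3→Loc-1 3·13=39, #4→Loc-2 6·24=144, #5→Loc-2 6·15=90, #6→Loc-4 2·18=36, #7→Loc-3 2·18=36. Service 483; fixed 1421; total 1904.
Option 2: {Loc-3}: #1→Loc-3 12·19=228, #2→Loc-3 6·25=150, #3→Loc-3 3·13=39, #4→Loc-3 9·24=216, #5→Loc-3 11·15=165, #6→Loc-3 4·18=72, #7→Loc-3 2·18=36. Service 906; fixed 255; total 1161.
Difference: |1904 − 1161| = 743.

Option 2 is cheaper by 743.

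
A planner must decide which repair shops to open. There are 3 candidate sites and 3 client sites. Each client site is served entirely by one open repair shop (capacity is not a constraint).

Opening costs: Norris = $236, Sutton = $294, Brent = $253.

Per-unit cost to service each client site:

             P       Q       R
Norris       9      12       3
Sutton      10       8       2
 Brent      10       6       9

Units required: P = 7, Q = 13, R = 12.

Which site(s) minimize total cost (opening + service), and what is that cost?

For any fixed open set, each client site goes to its cheapest open site; total = fixed + service.
{Norris}: P→Norris 9·7=63, Q→Norris 12·13=156, R→Norris 3·12=36. Service 255; fixed 236; total 491.
{Sutton}: service 198 + fixed 294 = 492
{Brent}: service 256 + fixed 253 = 509
{Norris, Sutton, Brent}: service 165 + fixed 783 = 948
No other subset beats 491.

Open Norris only; minimum total cost 491.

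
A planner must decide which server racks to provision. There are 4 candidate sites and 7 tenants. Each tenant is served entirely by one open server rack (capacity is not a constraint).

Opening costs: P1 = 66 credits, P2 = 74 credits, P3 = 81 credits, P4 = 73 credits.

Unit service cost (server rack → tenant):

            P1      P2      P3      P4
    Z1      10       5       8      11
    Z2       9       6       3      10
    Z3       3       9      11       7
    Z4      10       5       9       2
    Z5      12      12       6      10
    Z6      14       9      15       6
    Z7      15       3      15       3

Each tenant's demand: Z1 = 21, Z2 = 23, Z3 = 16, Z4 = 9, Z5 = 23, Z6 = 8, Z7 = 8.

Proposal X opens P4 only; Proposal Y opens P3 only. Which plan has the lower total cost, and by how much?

Proposal X: {P4}: Z1→P4 11·21=231, Z2→P4 10·23=230, Z3→P4 7·16=112, Z4→P4 2·9=18, Z5→P4 10·23=230, Z6→P4 6·8=48, Z7→P4 3·8=24. Service 893; fixed 73; total 966.
Proposal Y: {P3}: Z1→P3 8·21=168, Z2→P3 3·23=69, Z3→P3 11·16=176, Z4→P3 9·9=81, Z5→P3 6·23=138, Z6→P3 15·8=120, Z7→P3 15·8=120. Service 872; fixed 81; total 953.
Difference: |966 − 953| = 13.

Proposal Y is cheaper by 13.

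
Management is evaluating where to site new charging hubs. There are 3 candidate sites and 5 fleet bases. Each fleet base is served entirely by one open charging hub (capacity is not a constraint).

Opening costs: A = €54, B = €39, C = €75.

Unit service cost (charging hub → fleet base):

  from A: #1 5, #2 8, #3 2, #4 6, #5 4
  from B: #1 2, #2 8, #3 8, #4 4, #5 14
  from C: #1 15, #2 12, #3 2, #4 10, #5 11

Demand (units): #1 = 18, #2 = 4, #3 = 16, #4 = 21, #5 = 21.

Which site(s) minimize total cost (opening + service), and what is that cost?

For any fixed open set, each fleet base goes to its cheapest open site; total = fixed + service.
{A, B}: #1→B 2·18=36, #2→A 8·4=32, #3→A 2·16=32, #4→B 4·21=84, #5→A 4·21=84. Service 268; fixed 93; total 361.
{A}: #1→A 5·18=90, #2→A 8·4=32, #3→A 2·16=32, #4→A 6·21=126, #5→A 4·21=84. Service 364; fixed 54; total 418.
{A, B, C}: service 268 + fixed 168 = 436
{B}: service 574 + fixed 39 = 613
(All 7 nonempty subsets were checked; A and B is lowest.)

Open A and B; minimum total cost 361.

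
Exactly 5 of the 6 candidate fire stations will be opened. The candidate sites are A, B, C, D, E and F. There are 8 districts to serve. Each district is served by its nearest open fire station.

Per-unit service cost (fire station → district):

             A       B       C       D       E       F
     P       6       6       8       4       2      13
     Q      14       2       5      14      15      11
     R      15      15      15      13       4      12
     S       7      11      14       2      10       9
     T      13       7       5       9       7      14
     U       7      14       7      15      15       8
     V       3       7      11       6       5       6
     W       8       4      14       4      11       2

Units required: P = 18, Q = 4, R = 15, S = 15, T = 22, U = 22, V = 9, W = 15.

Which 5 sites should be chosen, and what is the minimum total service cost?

Choose A, C, D, E and F; total service cost 467.

With exactly 5 open, each district uses its cheapest among the chosen.
{A, C, D, E, F}: P→E 2·18=36, Q→C 5·4=20, R→E 4·15=60, S→D 2·15=30, T→C 5·22=110, U→A 7·22=154, V→A 3·9=27, W→F 2·15=30. Service cost 467.
{B, C, D, E, F}: service cost 473
{A, B, C, D, E}: service cost 485
Among all 6 size-5 choices, {A, C, D, E, F} is lowest.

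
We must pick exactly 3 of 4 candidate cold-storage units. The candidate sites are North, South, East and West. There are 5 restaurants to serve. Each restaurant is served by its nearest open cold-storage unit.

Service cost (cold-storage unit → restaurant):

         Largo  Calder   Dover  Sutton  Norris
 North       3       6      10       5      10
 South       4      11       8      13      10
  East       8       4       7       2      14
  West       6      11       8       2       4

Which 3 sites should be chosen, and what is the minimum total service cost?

Choose North, East and West; total service cost 20.

With exactly 3 open, each restaurant uses its cheapest among the chosen.
{North, East, West}: Largo→North 3, Calder→East 4, Dover→East 7, Sutton→East 2, Norris→West 4. Service cost 20.
{South, East, West}: service cost 21
{North, South, West}: service cost 23
Among all 4 size-3 choices, {North, East, West} is lowest.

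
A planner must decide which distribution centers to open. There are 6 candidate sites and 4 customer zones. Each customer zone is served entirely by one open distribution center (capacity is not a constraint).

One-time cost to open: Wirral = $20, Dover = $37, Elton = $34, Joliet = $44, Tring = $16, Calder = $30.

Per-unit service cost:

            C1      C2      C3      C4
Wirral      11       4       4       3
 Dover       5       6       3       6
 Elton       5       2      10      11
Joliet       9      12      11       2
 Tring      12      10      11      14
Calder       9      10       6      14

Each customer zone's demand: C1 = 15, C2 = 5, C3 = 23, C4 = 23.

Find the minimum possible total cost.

For any fixed open set, each customer zone goes to its cheapest open site; total = fixed + service.
{Wirral, Dover}: C1→Dover 5·15=75, C2→Wirral 4·5=20, C3→Dover 3·23=69, C4→Wirral 3·23=69. Service 233; fixed 57; total 290.
{Wirral, Elton}: C1→Elton 5·15=75, C2→Elton 2·5=10, C3→Wirral 4·23=92, C4→Wirral 3·23=69. Service 246; fixed 54; total 300.
{Dover, Joliet}: service 220 + fixed 81 = 301
{Wirral, Dover, Elton, Joliet, Tring, Calder}: service 200 + fixed 181 = 381
No other subset beats 290.

Minimum total cost: 290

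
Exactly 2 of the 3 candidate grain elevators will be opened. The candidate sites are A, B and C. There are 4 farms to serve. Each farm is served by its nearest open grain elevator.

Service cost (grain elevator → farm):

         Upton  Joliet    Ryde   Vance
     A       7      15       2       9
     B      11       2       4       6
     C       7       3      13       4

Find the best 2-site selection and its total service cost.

With exactly 2 open, each farm uses its cheapest among the chosen.
{A, C}: Upton→A 7, Joliet→C 3, Ryde→A 2, Vance→C 4. Service cost 16.
{A, B}: service cost 17
{B, C}: service cost 17
Among all 3 size-2 choices, {A, C} is lowest.

Choose A and C; total service cost 16.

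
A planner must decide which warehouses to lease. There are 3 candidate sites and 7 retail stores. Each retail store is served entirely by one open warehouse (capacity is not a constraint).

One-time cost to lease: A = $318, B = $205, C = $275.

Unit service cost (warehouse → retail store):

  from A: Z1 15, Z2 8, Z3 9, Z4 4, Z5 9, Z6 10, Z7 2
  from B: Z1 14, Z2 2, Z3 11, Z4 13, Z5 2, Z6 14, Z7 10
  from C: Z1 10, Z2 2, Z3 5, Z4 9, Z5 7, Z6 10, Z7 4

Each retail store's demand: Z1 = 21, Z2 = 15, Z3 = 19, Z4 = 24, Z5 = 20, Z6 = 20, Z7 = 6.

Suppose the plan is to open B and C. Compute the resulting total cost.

Each retail store is assigned to its cheapest site among the open ones.
{B, C}: Z1→C 10·21=210, Z2→B 2·15=30, Z3→C 5·19=95, Z4→C 9·24=216, Z5→B 2·20=40, Z6→C 10·20=200, Z7→C 4·6=24. Service 815; fixed 480; total 1295.

Total cost: 1295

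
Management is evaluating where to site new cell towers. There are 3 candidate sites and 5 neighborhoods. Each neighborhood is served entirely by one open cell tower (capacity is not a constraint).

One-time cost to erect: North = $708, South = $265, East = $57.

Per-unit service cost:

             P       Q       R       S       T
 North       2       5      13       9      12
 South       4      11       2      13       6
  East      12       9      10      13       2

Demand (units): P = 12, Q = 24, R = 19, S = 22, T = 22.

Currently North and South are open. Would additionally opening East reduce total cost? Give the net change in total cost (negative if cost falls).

Current service cost with {North, South}: 512.
Adding East: each neighborhood re-picks its cheapest; new service cost 424, saving 88.
Extra fixed cost: 57. Net change = 57 − 88 = -31.
(Totals: 1485 → 1454.)

Yes — net change −31 (cost falls by 31).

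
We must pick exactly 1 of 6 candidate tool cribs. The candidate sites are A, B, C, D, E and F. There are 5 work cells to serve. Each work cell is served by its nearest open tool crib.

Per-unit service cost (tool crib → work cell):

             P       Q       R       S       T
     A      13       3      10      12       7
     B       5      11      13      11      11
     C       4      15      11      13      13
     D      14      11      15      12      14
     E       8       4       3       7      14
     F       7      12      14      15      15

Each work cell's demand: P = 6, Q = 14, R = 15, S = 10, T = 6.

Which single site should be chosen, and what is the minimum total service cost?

With exactly 1 open, each work cell uses its cheapest among the chosen.
{E}: P→E 8·6=48, Q→E 4·14=56, R→E 3·15=45, S→E 7·10=70, T→E 14·6=84. Service cost 303.
{A}: service cost 432
{B}: service cost 555
Among all 6 size-1 choices, {E} is lowest.

Choose E only; total service cost 303.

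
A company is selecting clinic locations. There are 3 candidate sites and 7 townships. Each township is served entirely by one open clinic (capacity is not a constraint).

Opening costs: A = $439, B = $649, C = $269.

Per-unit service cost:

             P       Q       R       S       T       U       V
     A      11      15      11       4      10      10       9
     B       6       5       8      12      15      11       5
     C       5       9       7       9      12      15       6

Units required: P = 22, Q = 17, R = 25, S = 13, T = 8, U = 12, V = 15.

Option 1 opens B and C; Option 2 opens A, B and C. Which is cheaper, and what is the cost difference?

Option 1 is cheaper by 346.

Option 1: {B, C}: P→C 5·22=110, Q→B 5·17=85, R→C 7·25=175, S→C 9·13=117, T→C 12·8=96, U→B 11·12=132, V→B 5·15=75. Service 790; fixed 918; total 1708.
Option 2: {A, B, C}: P→C 5·22=110, Q→B 5·17=85, R→C 7·25=175, S→A 4·13=52, T→A 10·8=80, U→A 10·12=120, V→B 5·15=75. Service 697; fixed 1357; total 2054.
Difference: |1708 − 2054| = 346.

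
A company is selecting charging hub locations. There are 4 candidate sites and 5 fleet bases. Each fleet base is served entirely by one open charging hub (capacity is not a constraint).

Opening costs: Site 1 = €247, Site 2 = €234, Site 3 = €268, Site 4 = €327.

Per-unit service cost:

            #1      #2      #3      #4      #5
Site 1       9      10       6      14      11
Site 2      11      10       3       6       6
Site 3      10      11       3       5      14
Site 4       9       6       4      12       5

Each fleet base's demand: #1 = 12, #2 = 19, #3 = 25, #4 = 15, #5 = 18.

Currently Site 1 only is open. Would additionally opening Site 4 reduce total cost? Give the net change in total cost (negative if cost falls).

Current service cost with {Site 1}: 856.
Adding Site 4: each fleet base re-picks its cheapest; new service cost 592, saving 264.
Extra fixed cost: 327. Net change = 327 − 264 = 63.
(Totals: 1103 → 1166.)

No — net change +63 (cost rises by 63).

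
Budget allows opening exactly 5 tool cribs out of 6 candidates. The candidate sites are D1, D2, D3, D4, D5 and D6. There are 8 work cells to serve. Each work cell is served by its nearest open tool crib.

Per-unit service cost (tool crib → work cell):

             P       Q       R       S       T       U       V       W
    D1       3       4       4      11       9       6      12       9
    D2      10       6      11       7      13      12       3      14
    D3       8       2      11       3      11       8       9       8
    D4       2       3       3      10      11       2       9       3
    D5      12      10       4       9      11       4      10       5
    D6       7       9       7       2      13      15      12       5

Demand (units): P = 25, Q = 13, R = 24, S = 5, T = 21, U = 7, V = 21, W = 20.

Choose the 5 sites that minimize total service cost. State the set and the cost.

Choose D1, D2, D3, D4 and D6; total service cost 484.

With exactly 5 open, each work cell uses its cheapest among the chosen.
{D1, D2, D3, D4, D6}: P→D4 2·25=50, Q→D3 2·13=26, R→D4 3·24=72, S→D6 2·5=10, T→D1 9·21=189, U→D4 2·7=14, V→D2 3·21=63, W→D4 3·20=60. Service cost 484.
{D1, D2, D3, D4, D5}: service cost 489
{D1, D2, D4, D5, D6}: service cost 497
Among all 6 size-5 choices, {D1, D2, D3, D4, D6} is lowest.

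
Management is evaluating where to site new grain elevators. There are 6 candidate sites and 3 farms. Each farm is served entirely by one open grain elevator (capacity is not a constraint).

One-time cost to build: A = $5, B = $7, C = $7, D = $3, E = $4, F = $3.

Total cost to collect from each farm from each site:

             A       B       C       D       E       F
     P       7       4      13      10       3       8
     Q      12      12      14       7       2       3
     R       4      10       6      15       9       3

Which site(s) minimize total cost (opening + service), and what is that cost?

For any fixed open set, each farm goes to its cheapest open site; total = fixed + service.
{E, F}: P→E 3, Q→E 2, R→F 3. Service 8; fixed 7; total 15.
{F}: P→F 8, Q→F 3, R→F 3. Service 14; fixed 3; total 17.
{A, E}: service 9 + fixed 9 = 18
{A, B, C, D, E, F}: service 8 + fixed 29 = 37
No other subset beats 15.

Open E and F; minimum total cost 15.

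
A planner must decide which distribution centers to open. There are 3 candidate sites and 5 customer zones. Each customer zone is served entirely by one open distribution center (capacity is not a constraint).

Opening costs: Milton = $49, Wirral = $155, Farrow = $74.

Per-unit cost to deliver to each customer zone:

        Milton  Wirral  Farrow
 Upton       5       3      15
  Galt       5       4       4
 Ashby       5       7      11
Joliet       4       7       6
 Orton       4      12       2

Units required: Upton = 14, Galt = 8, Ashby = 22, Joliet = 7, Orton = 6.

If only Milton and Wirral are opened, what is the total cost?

Each customer zone is assigned to its cheapest site among the open ones.
{Milton, Wirral}: Upton→Wirral 3·14=42, Galt→Wirral 4·8=32, Ashby→Milton 5·22=110, Joliet→Milton 4·7=28, Orton→Milton 4·6=24. Service 236; fixed 204; total 440.

Total cost: 440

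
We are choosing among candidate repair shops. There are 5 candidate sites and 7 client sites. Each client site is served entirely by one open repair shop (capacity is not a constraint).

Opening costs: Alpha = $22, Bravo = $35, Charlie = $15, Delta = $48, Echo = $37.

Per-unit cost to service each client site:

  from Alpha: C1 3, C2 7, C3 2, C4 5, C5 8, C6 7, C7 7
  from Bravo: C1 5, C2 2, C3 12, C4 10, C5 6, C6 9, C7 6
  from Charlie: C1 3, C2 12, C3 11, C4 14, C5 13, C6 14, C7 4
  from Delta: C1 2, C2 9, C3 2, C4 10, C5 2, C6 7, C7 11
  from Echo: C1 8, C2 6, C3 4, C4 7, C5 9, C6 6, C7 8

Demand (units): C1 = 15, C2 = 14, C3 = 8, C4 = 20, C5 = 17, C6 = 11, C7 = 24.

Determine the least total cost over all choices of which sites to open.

Minimum total cost: 501

For any fixed open set, each client site goes to its cheapest open site; total = fixed + service.
{Alpha, Bravo, Charlie, Delta}: C1→Delta 2·15=30, C2→Bravo 2·14=28, C3→Alpha 2·8=16, C4→Alpha 5·20=100, C5→Delta 2·17=34, C6→Alpha 7·11=77, C7→Charlie 4·24=96. Service 381; fixed 120; total 501.
{Alpha, Bravo, Charlie, Delta, Echo}: service 370 + fixed 157 = 527
{Alpha, Bravo, Delta}: service 429 + fixed 105 = 534
{Charlie}: C1→Charlie 3·15=45, C2→Charlie 12·14=168, C3→Charlie 11·8=88, C4→Charlie 14·20=280, C5→Charlie 13·17=221, C6→Charlie 14·11=154, C7→Charlie 4·24=96. Service 1052; fixed 15; total 1067.
No other subset beats 501.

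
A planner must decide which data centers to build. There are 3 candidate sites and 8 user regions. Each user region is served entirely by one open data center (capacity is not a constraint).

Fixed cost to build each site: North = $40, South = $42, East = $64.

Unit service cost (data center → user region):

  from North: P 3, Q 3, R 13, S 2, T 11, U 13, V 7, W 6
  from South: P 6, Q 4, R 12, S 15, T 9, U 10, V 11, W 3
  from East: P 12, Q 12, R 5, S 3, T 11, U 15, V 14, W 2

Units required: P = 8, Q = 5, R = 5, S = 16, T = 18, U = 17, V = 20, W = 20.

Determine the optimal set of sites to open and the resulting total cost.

For any fixed open set, each user region goes to its cheapest open site; total = fixed + service.
{North, South}: P→North 3·8=24, Q→North 3·5=15, R→South 12·5=60, S→North 2·16=32, T→South 9·18=162, U→South 10·17=170, V→North 7·20=140, W→South 3·20=60. Service 663; fixed 82; total 745.
{North, South, East}: service 608 + fixed 146 = 754
{North, East}: P→North 3·8=24, Q→North 3·5=15, R→East 5·5=25, S→North 2·16=32, T→North 11·18=198, U→North 13·17=221, V→North 7·20=140, W→East 2·20=40. Service 695; fixed 104; total 799.
{North}: P→North 3·8=24, Q→North 3·5=15, R→North 13·5=65, S→North 2·16=32, T→North 11·18=198, U→North 13·17=221, V→North 7·20=140, W→North 6·20=120. Service 815; fixed 40; total 855.
No other subset beats 745.

Open North and South; minimum total cost 745.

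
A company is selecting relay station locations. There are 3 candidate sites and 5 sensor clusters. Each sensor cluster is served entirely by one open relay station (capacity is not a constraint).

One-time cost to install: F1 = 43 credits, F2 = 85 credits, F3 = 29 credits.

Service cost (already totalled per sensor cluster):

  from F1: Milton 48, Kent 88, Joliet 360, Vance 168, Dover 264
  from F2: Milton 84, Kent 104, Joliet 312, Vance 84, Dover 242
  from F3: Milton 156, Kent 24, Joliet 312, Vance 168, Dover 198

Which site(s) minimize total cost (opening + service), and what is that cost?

For any fixed open set, each sensor cluster goes to its cheapest open site; total = fixed + service.
{F2, F3}: Milton→F2 84, Kent→F3 24, Joliet→F2 312, Vance→F2 84, Dover→F3 198. Service 702; fixed 114; total 816.
{F1, F3}: service 750 + fixed 72 = 822
{F1, F2, F3}: Milton→F1 48, Kent→F3 24, Joliet→F2 312, Vance→F2 84, Dover→F3 198. Service 666; fixed 157; total 823.
{F3}: service 858 + fixed 29 = 887
(All 7 nonempty subsets were checked; F2 and F3 is lowest.)

Open F2 and F3; minimum total cost 816.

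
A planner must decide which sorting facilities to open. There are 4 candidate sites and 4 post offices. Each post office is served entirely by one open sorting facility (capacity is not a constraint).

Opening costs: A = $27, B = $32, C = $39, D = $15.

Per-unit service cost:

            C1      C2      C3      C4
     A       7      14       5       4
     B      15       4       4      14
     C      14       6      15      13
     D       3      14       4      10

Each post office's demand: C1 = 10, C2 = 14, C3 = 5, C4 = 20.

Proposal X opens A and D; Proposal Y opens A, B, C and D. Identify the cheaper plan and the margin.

Proposal Y is cheaper by 69.

Proposal X: {A, D}: C1→D 3·10=30, C2→A 14·14=196, C3→D 4·5=20, C4→A 4·20=80. Service 326; fixed 42; total 368.
Proposal Y: {A, B, C, D}: C1→D 3·10=30, C2→B 4·14=56, C3→B 4·5=20, C4→A 4·20=80. Service 186; fixed 113; total 299.
Difference: |368 − 299| = 69.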